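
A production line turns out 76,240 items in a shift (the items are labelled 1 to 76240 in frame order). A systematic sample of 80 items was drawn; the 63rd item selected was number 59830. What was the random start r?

744

k = 76240/80 = 953
r = 59830 − (63−1)×953 = 59830 − 59086 = 744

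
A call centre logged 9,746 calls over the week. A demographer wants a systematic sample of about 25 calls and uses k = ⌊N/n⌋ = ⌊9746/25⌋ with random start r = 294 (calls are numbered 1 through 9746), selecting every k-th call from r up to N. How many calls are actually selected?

k = ⌊9746/25⌋ = 389
Achieved size = ⌊(9746 − 294)/389⌋ + 1 = ⌊9452/389⌋ + 1 = 24 + 1 = 25
(last selection: 294 + 24×389 = 9630 ≤ 9746; next would be 10019 > 9746)

25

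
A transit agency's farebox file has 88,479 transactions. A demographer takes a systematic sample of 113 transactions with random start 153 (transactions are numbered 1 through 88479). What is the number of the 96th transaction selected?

74538

k = 88479/113 = 783
96th selection = r + (96−1)·k = 153 + 95×783 = 153 + 74385 = 74538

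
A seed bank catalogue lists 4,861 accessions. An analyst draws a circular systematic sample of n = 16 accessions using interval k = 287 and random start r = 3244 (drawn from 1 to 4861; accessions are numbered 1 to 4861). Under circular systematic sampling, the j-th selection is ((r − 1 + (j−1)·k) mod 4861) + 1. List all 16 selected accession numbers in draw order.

Selection 1: 3244
Selection 2: 3244 + 287 = 3531
Selection 3: 3531 + 287 = 3818
Selection 4: 3818 + 287 = 4105
Selection 5: 4105 + 287 = 4392
Selection 6: 4392 + 287 = 4679
Selection 7: 4679 + 287 = 4966 → 4966 − 4861 = 105
Selection 8: 105 + 287 = 392
Selection 9: 392 + 287 = 679
Selection 10: 679 + 287 = 966
Selection 11: 966 + 287 = 1253
Selection 12: 1253 + 287 = 1540
Selection 13: 1540 + 287 = 1827
Selection 14: 1827 + 287 = 2114
Selection 15: 2114 + 287 = 2401
Selection 16: 2401 + 287 = 2688

3244, 3531, 3818, 4105, 4392, 4679, 105, 392, 679, 966, 1253, 1540, 1827, 2114, 2401, 2688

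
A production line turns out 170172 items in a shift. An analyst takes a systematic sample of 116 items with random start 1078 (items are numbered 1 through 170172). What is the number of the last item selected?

k = 170172/116 = 1467
116th selection = r + (116−1)·k = 1078 + 115×1467 = 1078 + 168705 = 169783

169783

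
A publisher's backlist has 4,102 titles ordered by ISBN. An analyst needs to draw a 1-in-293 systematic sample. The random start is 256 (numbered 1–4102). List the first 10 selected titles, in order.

256, 549, 842, 1135, 1428, 1721, 2014, 2307, 2600, 2893

title 1: 256
title 2: 256 + 293 = 549
title 3: 549 + 293 = 842
title 4: 842 + 293 = 1135
title 5: 1135 + 293 = 1428
title 6: 1428 + 293 = 1721
title 7: 1721 + 293 = 2014
title 8: 2014 + 293 = 2307
title 9: 2307 + 293 = 2600
title 10: 2600 + 293 = 2893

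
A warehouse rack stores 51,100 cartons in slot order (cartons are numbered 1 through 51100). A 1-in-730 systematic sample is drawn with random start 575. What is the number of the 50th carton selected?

k = 730
50th selection = r + (50−1)·k = 575 + 49×730 = 575 + 35770 = 36345

36345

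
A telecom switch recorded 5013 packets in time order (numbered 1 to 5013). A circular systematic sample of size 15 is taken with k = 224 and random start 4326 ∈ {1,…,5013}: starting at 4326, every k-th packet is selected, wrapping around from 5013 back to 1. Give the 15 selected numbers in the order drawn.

4326, 4550, 4774, 4998, 209, 433, 657, 881, 1105, 1329, 1553, 1777, 2001, 2225, 2449

Selection 1: 4326
Selection 2: 4326 + 224 = 4550
Selection 3: 4550 + 224 = 4774
Selection 4: 4774 + 224 = 4998
Selection 5: 4998 + 224 = 5222 → 5222 − 5013 = 209
Selection 6: 209 + 224 = 433
Selection 7: 433 + 224 = 657
Selection 8: 657 + 224 = 881
Selection 9: 881 + 224 = 1105
Selection 10: 1105 + 224 = 1329
Selection 11: 1329 + 224 = 1553
Selection 12: 1553 + 224 = 1777
Selection 13: 1777 + 224 = 2001
Selection 14: 2001 + 224 = 2225
Selection 15: 2225 + 224 = 2449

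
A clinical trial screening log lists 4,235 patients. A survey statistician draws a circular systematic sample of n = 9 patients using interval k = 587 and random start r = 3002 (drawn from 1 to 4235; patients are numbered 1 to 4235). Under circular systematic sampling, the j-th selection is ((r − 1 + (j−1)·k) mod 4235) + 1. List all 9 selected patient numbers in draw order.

Selection 1: 3002
Selection 2: 3002 + 587 = 3589
Selection 3: 3589 + 587 = 4176
Selection 4: 4176 + 587 = 4763 → 4763 − 4235 = 528
Selection 5: 528 + 587 = 1115
Selection 6: 1115 + 587 = 1702
Selection 7: 1702 + 587 = 2289
Selection 8: 2289 + 587 = 2876
Selection 9: 2876 + 587 = 3463

3002, 3589, 4176, 528, 1115, 1702, 2289, 2876, 3463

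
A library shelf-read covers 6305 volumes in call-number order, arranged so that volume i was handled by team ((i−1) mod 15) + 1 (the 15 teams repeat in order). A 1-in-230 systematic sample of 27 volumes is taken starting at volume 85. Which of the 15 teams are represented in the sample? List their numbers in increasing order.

5, 10, 15

Consecutive selections differ by k = 230, so their team numbers differ by 230 mod 15 = 5.
gcd(230, 15) = 5, so the sample visits 15/5 = 3 distinct residues mod 15.
Start 85 is team 10; the teams hit are 5, 10, 15.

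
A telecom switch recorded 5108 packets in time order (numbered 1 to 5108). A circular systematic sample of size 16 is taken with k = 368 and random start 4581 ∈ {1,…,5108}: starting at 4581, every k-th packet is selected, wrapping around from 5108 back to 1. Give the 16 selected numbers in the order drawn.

4581, 4949, 209, 577, 945, 1313, 1681, 2049, 2417, 2785, 3153, 3521, 3889, 4257, 4625, 4993

Selection 1: 4581
Selection 2: 4581 + 368 = 4949
Selection 3: 4949 + 368 = 5317 → 5317 − 5108 = 209
Selection 4: 209 + 368 = 577
Selection 5: 577 + 368 = 945
Selection 6: 945 + 368 = 1313
Selection 7: 1313 + 368 = 1681
Selection 8: 1681 + 368 = 2049
Selection 9: 2049 + 368 = 2417
Selection 10: 2417 + 368 = 2785
Selection 11: 2785 + 368 = 3153
Selection 12: 3153 + 368 = 3521
Selection 13: 3521 + 368 = 3889
Selection 14: 3889 + 368 = 4257
Selection 15: 4257 + 368 = 4625
Selection 16: 4625 + 368 = 4993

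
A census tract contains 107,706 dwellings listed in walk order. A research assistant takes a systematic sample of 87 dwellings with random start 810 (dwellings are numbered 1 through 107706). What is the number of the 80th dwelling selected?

k = 107706/87 = 1238
80th selection = r + (80−1)·k = 810 + 79×1238 = 810 + 97802 = 98612

98612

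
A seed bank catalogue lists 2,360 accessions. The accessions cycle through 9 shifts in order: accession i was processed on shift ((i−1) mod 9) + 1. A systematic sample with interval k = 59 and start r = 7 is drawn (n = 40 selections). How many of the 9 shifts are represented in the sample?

Consecutive selections differ by k = 59, so their shift numbers differ by 59 mod 9 = 5.
gcd(59, 9) = 1, so the sample visits 9/1 = 9 distinct residues mod 9.
Start 7 is shift 7; the shifts hit are 1, 2, 3, 4, 5, 6, 7, 8, 9.

9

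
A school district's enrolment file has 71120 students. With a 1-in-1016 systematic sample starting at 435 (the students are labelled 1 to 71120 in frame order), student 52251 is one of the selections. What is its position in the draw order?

52

k = 1016
position = (52251 − 435)/1016 + 1 = 51816/1016 + 1 = 51 + 1 = 52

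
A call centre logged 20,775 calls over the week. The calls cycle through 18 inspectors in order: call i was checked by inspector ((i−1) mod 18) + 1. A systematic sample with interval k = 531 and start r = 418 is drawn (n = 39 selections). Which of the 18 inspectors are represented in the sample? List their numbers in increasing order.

4, 13

Consecutive selections differ by k = 531, so their inspector numbers differ by 531 mod 18 = 9.
gcd(531, 18) = 9, so the sample visits 18/9 = 2 distinct residues mod 18.
Start 418 is inspector 4; the inspectors hit are 4, 13.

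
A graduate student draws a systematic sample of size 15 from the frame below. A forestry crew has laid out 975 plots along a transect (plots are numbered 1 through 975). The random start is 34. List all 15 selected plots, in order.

k = N/n = 975/15 = 65
plot 1: 34
plot 2: 34 + 65 = 99
plot 3: 99 + 65 = 164
plot 4: 164 + 65 = 229
plot 5: 229 + 65 = 294
plot 6: 294 + 65 = 359
plot 7: 359 + 65 = 424
plot 8: 424 + 65 = 489
plot 9: 489 + 65 = 554
plot 10: 554 + 65 = 619
plot 11: 619 + 65 = 684
plot 12: 684 + 65 = 749
plot 13: 749 + 65 = 814
plot 14: 814 + 65 = 879
plot 15: 879 + 65 = 944

34, 99, 164, 229, 294, 359, 424, 489, 554, 619, 684, 749, 814, 879, 944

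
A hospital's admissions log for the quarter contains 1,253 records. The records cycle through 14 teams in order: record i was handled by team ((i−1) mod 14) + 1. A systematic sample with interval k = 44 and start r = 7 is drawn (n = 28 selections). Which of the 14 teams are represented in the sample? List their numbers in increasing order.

Consecutive selections differ by k = 44, so their team numbers differ by 44 mod 14 = 2.
gcd(44, 14) = 2, so the sample visits 14/2 = 7 distinct residues mod 14.
Start 7 is team 7; the teams hit are 1, 3, 5, 7, 9, 11, 13.

1, 3, 5, 7, 9, 11, 13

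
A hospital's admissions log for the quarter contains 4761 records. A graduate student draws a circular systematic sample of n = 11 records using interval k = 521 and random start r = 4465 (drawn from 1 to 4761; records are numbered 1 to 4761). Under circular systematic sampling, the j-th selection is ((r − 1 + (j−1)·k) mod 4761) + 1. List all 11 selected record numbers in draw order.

Selection 1: 4465
Selection 2: 4465 + 521 = 4986 → 4986 − 4761 = 225
Selection 3: 225 + 521 = 746
Selection 4: 746 + 521 = 1267
Selection 5: 1267 + 521 = 1788
Selection 6: 1788 + 521 = 2309
Selection 7: 2309 + 521 = 2830
Selection 8: 2830 + 521 = 3351
Selection 9: 3351 + 521 = 3872
Selection 10: 3872 + 521 = 4393
Selection 11: 4393 + 521 = 4914 → 4914 − 4761 = 153

4465, 225, 746, 1267, 1788, 2309, 2830, 3351, 3872, 4393, 153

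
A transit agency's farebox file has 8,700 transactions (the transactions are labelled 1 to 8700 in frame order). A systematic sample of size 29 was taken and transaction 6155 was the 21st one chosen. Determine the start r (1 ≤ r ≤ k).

k = 8700/29 = 300
r = 6155 − (21−1)×300 = 6155 − 6000 = 155

155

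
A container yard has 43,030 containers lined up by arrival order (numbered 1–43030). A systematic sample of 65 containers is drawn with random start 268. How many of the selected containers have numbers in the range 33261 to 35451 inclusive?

k = 43030/65 = 662
First selection ≥ 33261: 268 + ⌈(33261−268)/662⌉·662 = 268 + 50×662 = 33368
Last selection ≤ 35451: 268 + ⌊(35451−268)/662⌋·662 = 268 + 53×662 = 35354
Count = 53 − 50 + 1 = 4

4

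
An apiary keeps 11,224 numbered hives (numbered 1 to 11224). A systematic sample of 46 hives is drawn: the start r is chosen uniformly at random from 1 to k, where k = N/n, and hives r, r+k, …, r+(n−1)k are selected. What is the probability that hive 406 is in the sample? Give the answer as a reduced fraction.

k = 11224/46 = 244.
Hive 406 is selected iff r ≡ 406 (mod 244); exactly one such r in {1,…,244}.
Inclusion probability = 1/244.

1/244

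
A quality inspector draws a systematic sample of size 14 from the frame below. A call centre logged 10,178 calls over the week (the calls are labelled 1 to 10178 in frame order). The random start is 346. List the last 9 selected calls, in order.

3981, 4708, 5435, 6162, 6889, 7616, 8343, 9070, 9797

k = N/n = 10178/14 = 727
6th selection = 346 + 5×727 = 3981
7th: 3981 + 727 = 4708
8th: 4708 + 727 = 5435
9th: 5435 + 727 = 6162
10th: 6162 + 727 = 6889
11th: 6889 + 727 = 7616
12th: 7616 + 727 = 8343
13th: 8343 + 727 = 9070
14th: 9070 + 727 = 9797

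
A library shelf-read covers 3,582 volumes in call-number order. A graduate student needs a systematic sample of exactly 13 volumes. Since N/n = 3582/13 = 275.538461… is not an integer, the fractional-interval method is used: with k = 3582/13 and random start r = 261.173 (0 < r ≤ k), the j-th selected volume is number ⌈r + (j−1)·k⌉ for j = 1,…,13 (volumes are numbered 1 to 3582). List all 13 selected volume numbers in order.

262, 537, 813, 1088, 1364, 1639, 1915, 2190, 2466, 2742, 3017, 3293, 3568

j=1: r + 0k = 261.173 → ⌈·⌉ = 262
j=2: r + 1k = 536.711461… → ⌈·⌉ = 537
j=3: r + 2k = 812.249923… → ⌈·⌉ = 813
j=4: r + 3k = 1087.788384… → ⌈·⌉ = 1088
j=5: r + 4k = 1363.326846… → ⌈·⌉ = 1364
j=6: r + 5k = 1638.865307… → ⌈·⌉ = 1639
j=7: r + 6k = 1914.403769… → ⌈·⌉ = 1915
j=8: r + 7k = 2189.942230… → ⌈·⌉ = 2190
j=9: r + 8k = 2465.480692… → ⌈·⌉ = 2466
j=10: r + 9k = 2741.019153… → ⌈·⌉ = 2742
j=11: r + 10k = 3016.557615… → ⌈·⌉ = 3017
j=12: r + 11k = 3292.096076… → ⌈·⌉ = 3293
j=13: r + 12k = 3567.634538… → ⌈·⌉ = 3568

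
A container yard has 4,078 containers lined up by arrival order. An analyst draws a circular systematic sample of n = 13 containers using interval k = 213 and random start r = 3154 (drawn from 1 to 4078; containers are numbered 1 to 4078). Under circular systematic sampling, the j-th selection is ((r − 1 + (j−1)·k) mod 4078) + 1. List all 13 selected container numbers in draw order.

3154, 3367, 3580, 3793, 4006, 141, 354, 567, 780, 993, 1206, 1419, 1632

Selection 1: 3154
Selection 2: 3154 + 213 = 3367
Selection 3: 3367 + 213 = 3580
Selection 4: 3580 + 213 = 3793
Selection 5: 3793 + 213 = 4006
Selection 6: 4006 + 213 = 4219 → 4219 − 4078 = 141
Selection 7: 141 + 213 = 354
Selection 8: 354 + 213 = 567
Selection 9: 567 + 213 = 780
Selection 10: 780 + 213 = 993
Selection 11: 993 + 213 = 1206
Selection 12: 1206 + 213 = 1419
Selection 13: 1419 + 213 = 1632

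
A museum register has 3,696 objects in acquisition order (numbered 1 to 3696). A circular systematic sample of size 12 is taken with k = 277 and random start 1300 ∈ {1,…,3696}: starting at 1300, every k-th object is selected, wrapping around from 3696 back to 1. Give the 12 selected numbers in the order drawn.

Selection 1: 1300
Selection 2: 1300 + 277 = 1577
Selection 3: 1577 + 277 = 1854
Selection 4: 1854 + 277 = 2131
Selection 5: 2131 + 277 = 2408
Selection 6: 2408 + 277 = 2685
Selection 7: 2685 + 277 = 2962
Selection 8: 2962 + 277 = 3239
Selection 9: 3239 + 277 = 3516
Selection 10: 3516 + 277 = 3793 → 3793 − 3696 = 97
Selection 11: 97 + 277 = 374
Selection 12: 374 + 277 = 651

1300, 1577, 1854, 2131, 2408, 2685, 2962, 3239, 3516, 97, 374, 651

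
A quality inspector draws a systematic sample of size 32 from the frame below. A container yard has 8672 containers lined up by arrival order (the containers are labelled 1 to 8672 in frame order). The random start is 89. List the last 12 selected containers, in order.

5509, 5780, 6051, 6322, 6593, 6864, 7135, 7406, 7677, 7948, 8219, 8490

k = N/n = 8672/32 = 271
21st selection = 89 + 20×271 = 5509
22nd: 5509 + 271 = 5780
23rd: 5780 + 271 = 6051
24th: 6051 + 271 = 6322
25th: 6322 + 271 = 6593
26th: 6593 + 271 = 6864
27th: 6864 + 271 = 7135
28th: 7135 + 271 = 7406
29th: 7406 + 271 = 7677
30th: 7677 + 271 = 7948
31st: 7948 + 271 = 8219
32nd: 8219 + 271 = 8490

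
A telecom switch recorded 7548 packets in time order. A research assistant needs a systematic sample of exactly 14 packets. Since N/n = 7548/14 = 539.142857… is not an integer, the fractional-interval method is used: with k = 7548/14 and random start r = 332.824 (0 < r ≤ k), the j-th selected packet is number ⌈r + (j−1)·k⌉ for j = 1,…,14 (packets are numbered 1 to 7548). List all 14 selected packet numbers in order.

j=1: r + 0k = 332.824 → ⌈·⌉ = 333
j=2: r + 1k = 871.966857… → ⌈·⌉ = 872
j=3: r + 2k = 1411.109714… → ⌈·⌉ = 1412
j=4: r + 3k = 1950.252571… → ⌈·⌉ = 1951
j=5: r + 4k = 2489.395428… → ⌈·⌉ = 2490
j=6: r + 5k = 3028.538285… → ⌈·⌉ = 3029
j=7: r + 6k = 3567.681142… → ⌈·⌉ = 3568
j=8: r + 7k = 4106.824 → ⌈·⌉ = 4107
j=9: r + 8k = 4645.966857… → ⌈·⌉ = 4646
j=10: r + 9k = 5185.109714… → ⌈·⌉ = 5186
j=11: r + 10k = 5724.252571… → ⌈·⌉ = 5725
j=12: r + 11k = 6263.395428… → ⌈·⌉ = 6264
j=13: r + 12k = 6802.538285… → ⌈·⌉ = 6803
j=14: r + 13k = 7341.681142… → ⌈·⌉ = 7342

333, 872, 1412, 1951, 2490, 3029, 3568, 4107, 4646, 5186, 5725, 6264, 6803, 7342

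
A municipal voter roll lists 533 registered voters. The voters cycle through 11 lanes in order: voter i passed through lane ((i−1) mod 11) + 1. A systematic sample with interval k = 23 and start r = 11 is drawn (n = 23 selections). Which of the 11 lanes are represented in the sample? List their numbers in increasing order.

1, 2, 3, 4, 5, 6, 7, 8, 9, 10, 11

Consecutive selections differ by k = 23, so their lane numbers differ by 23 mod 11 = 1.
gcd(23, 11) = 1, so the sample visits 11/1 = 11 distinct residues mod 11.
Start 11 is lane 11; the lanes hit are 1, 2, 3, 4, 5, 6, 7, 8, 9, 10, 11.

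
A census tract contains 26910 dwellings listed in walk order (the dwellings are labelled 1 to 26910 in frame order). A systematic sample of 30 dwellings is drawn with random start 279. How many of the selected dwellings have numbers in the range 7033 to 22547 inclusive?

k = 26910/30 = 897
First selection ≥ 7033: 279 + ⌈(7033−279)/897⌉·897 = 279 + 8×897 = 7455
Last selection ≤ 22547: 279 + ⌊(22547−279)/897⌋·897 = 279 + 24×897 = 21807
Count = 24 − 8 + 1 = 17

17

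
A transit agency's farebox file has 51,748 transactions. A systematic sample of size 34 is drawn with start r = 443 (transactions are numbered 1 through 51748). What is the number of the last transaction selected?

k = 51748/34 = 1522
34th selection = r + (34−1)·k = 443 + 33×1522 = 443 + 50226 = 50669

50669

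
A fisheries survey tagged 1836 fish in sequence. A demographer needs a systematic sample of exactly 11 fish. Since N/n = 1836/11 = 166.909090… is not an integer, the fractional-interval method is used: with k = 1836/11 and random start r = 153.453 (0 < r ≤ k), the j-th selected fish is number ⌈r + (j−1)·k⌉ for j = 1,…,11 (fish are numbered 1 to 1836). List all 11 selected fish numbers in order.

j=1: r + 0k = 153.453 → ⌈·⌉ = 154
j=2: r + 1k = 320.362090… → ⌈·⌉ = 321
j=3: r + 2k = 487.271181… → ⌈·⌉ = 488
j=4: r + 3k = 654.180272… → ⌈·⌉ = 655
j=5: r + 4k = 821.089363… → ⌈·⌉ = 822
j=6: r + 5k = 987.998454… → ⌈·⌉ = 988
j=7: r + 6k = 1154.907545… → ⌈·⌉ = 1155
j=8: r + 7k = 1321.816636… → ⌈·⌉ = 1322
j=9: r + 8k = 1488.725727… → ⌈·⌉ = 1489
j=10: r + 9k = 1655.634818… → ⌈·⌉ = 1656
j=11: r + 10k = 1822.543909… → ⌈·⌉ = 1823

154, 321, 488, 655, 822, 988, 1155, 1322, 1489, 1656, 1823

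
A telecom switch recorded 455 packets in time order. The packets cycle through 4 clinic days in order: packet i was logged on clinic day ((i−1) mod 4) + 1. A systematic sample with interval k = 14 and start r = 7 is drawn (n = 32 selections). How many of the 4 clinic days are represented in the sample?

2

Consecutive selections differ by k = 14, so their clinic day numbers differ by 14 mod 4 = 2.
gcd(14, 4) = 2, so the sample visits 4/2 = 2 distinct residues mod 4.
Start 7 is clinic day 3; the clinic days hit are 1, 3.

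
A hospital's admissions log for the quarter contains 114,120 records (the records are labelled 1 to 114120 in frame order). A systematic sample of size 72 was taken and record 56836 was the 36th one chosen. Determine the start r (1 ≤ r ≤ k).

1361

k = 114120/72 = 1585
r = 56836 − (36−1)×1585 = 56836 − 55475 = 1361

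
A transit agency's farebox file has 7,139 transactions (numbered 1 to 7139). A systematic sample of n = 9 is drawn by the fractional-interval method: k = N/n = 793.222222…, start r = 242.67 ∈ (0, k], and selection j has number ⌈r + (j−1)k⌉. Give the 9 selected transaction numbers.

243, 1036, 1830, 2623, 3416, 4209, 5003, 5796, 6589

j=1: r + 0k = 242.67 → ⌈·⌉ = 243
j=2: r + 1k = 1035.892222… → ⌈·⌉ = 1036
j=3: r + 2k = 1829.114444… → ⌈·⌉ = 1830
j=4: r + 3k = 2622.336666… → ⌈·⌉ = 2623
j=5: r + 4k = 3415.558888… → ⌈·⌉ = 3416
j=6: r + 5k = 4208.781111… → ⌈·⌉ = 4209
j=7: r + 6k = 5002.003333… → ⌈·⌉ = 5003
j=8: r + 7k = 5795.225555… → ⌈·⌉ = 5796
j=9: r + 8k = 6588.447777… → ⌈·⌉ = 6589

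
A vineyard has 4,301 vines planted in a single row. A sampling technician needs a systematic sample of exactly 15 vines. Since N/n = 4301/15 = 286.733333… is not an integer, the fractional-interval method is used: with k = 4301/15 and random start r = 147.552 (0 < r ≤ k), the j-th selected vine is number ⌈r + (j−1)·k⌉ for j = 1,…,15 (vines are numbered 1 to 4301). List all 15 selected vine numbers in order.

148, 435, 722, 1008, 1295, 1582, 1868, 2155, 2442, 2729, 3015, 3302, 3589, 3876, 4162

j=1: r + 0k = 147.552 → ⌈·⌉ = 148
j=2: r + 1k = 434.285333… → ⌈·⌉ = 435
j=3: r + 2k = 721.018666… → ⌈·⌉ = 722
j=4: r + 3k = 1007.752 → ⌈·⌉ = 1008
j=5: r + 4k = 1294.485333… → ⌈·⌉ = 1295
j=6: r + 5k = 1581.218666… → ⌈·⌉ = 1582
j=7: r + 6k = 1867.952 → ⌈·⌉ = 1868
j=8: r + 7k = 2154.685333… → ⌈·⌉ = 2155
j=9: r + 8k = 2441.418666… → ⌈·⌉ = 2442
j=10: r + 9k = 2728.152 → ⌈·⌉ = 2729
j=11: r + 10k = 3014.885333… → ⌈·⌉ = 3015
j=12: r + 11k = 3301.618666… → ⌈·⌉ = 3302
j=13: r + 12k = 3588.352 → ⌈·⌉ = 3589
j=14: r + 13k = 3875.085333… → ⌈·⌉ = 3876
j=15: r + 14k = 4161.818666… → ⌈·⌉ = 4162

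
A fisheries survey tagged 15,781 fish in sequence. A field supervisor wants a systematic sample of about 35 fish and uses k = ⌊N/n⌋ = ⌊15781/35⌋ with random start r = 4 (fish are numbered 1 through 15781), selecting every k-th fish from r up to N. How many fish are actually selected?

k = ⌊15781/35⌋ = 450
Achieved size = ⌊(15781 − 4)/450⌋ + 1 = ⌊15777/450⌋ + 1 = 35 + 1 = 36
(last selection: 4 + 35×450 = 15754 ≤ 15781; next would be 16204 > 15781)

36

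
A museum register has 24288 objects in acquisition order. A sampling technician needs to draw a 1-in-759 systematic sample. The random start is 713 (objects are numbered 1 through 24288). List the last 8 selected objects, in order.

18929, 19688, 20447, 21206, 21965, 22724, 23483, 24242

25th selection = 713 + 24×759 = 18929
26th: 18929 + 759 = 19688
27th: 19688 + 759 = 20447
28th: 20447 + 759 = 21206
29th: 21206 + 759 = 21965
30th: 21965 + 759 = 22724
31st: 22724 + 759 = 23483
32nd: 23483 + 759 = 24242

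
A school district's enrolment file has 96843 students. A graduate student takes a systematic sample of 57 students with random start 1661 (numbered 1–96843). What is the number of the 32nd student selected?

54330

k = 96843/57 = 1699
32nd selection = r + (32−1)·k = 1661 + 31×1699 = 1661 + 52669 = 54330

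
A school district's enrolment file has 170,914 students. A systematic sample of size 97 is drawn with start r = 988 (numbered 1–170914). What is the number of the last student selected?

k = 170914/97 = 1762
97th selection = r + (97−1)·k = 988 + 96×1762 = 988 + 169152 = 170140

170140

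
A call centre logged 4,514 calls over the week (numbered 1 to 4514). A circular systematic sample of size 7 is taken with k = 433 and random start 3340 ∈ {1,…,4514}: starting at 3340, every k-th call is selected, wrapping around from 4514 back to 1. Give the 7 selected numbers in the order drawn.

3340, 3773, 4206, 125, 558, 991, 1424

Selection 1: 3340
Selection 2: 3340 + 433 = 3773
Selection 3: 3773 + 433 = 4206
Selection 4: 4206 + 433 = 4639 → 4639 − 4514 = 125
Selection 5: 125 + 433 = 558
Selection 6: 558 + 433 = 991
Selection 7: 991 + 433 = 1424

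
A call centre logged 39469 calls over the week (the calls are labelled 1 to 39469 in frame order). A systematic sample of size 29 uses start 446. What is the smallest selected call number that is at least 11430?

k = 39469/29 = 1361
Steps past start: ⌈(11430 − 446)/1361⌉ = ⌈10984/1361⌉ = 9
Selected call: 446 + 9×1361 = 12695

12695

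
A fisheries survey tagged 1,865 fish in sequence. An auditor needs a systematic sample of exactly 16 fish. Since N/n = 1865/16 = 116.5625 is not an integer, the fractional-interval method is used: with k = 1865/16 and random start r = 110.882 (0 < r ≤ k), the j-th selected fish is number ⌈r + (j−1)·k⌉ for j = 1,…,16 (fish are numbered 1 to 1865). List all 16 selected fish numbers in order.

j=1: r + 0k = 110.882 → ⌈·⌉ = 111
j=2: r + 1k = 227.4445 → ⌈·⌉ = 228
j=3: r + 2k = 344.007 → ⌈·⌉ = 345
j=4: r + 3k = 460.5695 → ⌈·⌉ = 461
j=5: r + 4k = 577.132 → ⌈·⌉ = 578
j=6: r + 5k = 693.6945 → ⌈·⌉ = 694
j=7: r + 6k = 810.257 → ⌈·⌉ = 811
j=8: r + 7k = 926.8195 → ⌈·⌉ = 927
j=9: r + 8k = 1043.382 → ⌈·⌉ = 1044
j=10: r + 9k = 1159.9445 → ⌈·⌉ = 1160
j=11: r + 10k = 1276.507 → ⌈·⌉ = 1277
j=12: r + 11k = 1393.0695 → ⌈·⌉ = 1394
j=13: r + 12k = 1509.632 → ⌈·⌉ = 1510
j=14: r + 13k = 1626.1945 → ⌈·⌉ = 1627
j=15: r + 14k = 1742.757 → ⌈·⌉ = 1743
j=16: r + 15k = 1859.3195 → ⌈·⌉ = 1860

111, 228, 345, 461, 578, 694, 811, 927, 1044, 1160, 1277, 1394, 1510, 1627, 1743, 1860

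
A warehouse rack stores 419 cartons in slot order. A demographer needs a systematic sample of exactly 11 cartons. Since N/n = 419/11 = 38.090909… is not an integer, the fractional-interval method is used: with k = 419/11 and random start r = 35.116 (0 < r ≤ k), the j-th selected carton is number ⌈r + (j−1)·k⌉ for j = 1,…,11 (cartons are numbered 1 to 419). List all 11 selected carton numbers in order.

j=1: r + 0k = 35.116 → ⌈·⌉ = 36
j=2: r + 1k = 73.206909… → ⌈·⌉ = 74
j=3: r + 2k = 111.297818… → ⌈·⌉ = 112
j=4: r + 3k = 149.388727… → ⌈·⌉ = 150
j=5: r + 4k = 187.479636… → ⌈·⌉ = 188
j=6: r + 5k = 225.570545… → ⌈·⌉ = 226
j=7: r + 6k = 263.661454… → ⌈·⌉ = 264
j=8: r + 7k = 301.752363… → ⌈·⌉ = 302
j=9: r + 8k = 339.843272… → ⌈·⌉ = 340
j=10: r + 9k = 377.934181… → ⌈·⌉ = 378
j=11: r + 10k = 416.025090… → ⌈·⌉ = 417

36, 74, 112, 150, 188, 226, 264, 302, 340, 378, 417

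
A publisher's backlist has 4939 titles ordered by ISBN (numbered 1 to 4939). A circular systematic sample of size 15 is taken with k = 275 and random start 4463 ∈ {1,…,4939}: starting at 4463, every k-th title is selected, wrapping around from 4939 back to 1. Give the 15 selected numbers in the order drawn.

4463, 4738, 74, 349, 624, 899, 1174, 1449, 1724, 1999, 2274, 2549, 2824, 3099, 3374

Selection 1: 4463
Selection 2: 4463 + 275 = 4738
Selection 3: 4738 + 275 = 5013 → 5013 − 4939 = 74
Selection 4: 74 + 275 = 349
Selection 5: 349 + 275 = 624
Selection 6: 624 + 275 = 899
Selection 7: 899 + 275 = 1174
Selection 8: 1174 + 275 = 1449
Selection 9: 1449 + 275 = 1724
Selection 10: 1724 + 275 = 1999
Selection 11: 1999 + 275 = 2274
Selection 12: 2274 + 275 = 2549
Selection 13: 2549 + 275 = 2824
Selection 14: 2824 + 275 = 3099
Selection 15: 3099 + 275 = 3374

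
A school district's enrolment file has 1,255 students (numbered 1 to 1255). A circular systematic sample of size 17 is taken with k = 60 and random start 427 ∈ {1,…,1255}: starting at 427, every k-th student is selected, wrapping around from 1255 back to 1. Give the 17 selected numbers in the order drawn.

Selection 1: 427
Selection 2: 427 + 60 = 487
Selection 3: 487 + 60 = 547
Selection 4: 547 + 60 = 607
Selection 5: 607 + 60 = 667
Selection 6: 667 + 60 = 727
Selection 7: 727 + 60 = 787
Selection 8: 787 + 60 = 847
Selection 9: 847 + 60 = 907
Selection 10: 907 + 60 = 967
Selection 11: 967 + 60 = 1027
Selection 12: 1027 + 60 = 1087
Selection 13: 1087 + 60 = 1147
Selection 14: 1147 + 60 = 1207
Selection 15: 1207 + 60 = 1267 → 1267 − 1255 = 12
Selection 16: 12 + 60 = 72
Selection 17: 72 + 60 = 132

427, 487, 547, 607, 667, 727, 787, 847, 907, 967, 1027, 1087, 1147, 1207, 12, 72, 132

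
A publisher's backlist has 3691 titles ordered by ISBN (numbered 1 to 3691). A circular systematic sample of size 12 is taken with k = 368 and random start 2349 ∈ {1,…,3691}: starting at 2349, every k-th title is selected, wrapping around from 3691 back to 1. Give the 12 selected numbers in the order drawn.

2349, 2717, 3085, 3453, 130, 498, 866, 1234, 1602, 1970, 2338, 2706

Selection 1: 2349
Selection 2: 2349 + 368 = 2717
Selection 3: 2717 + 368 = 3085
Selection 4: 3085 + 368 = 3453
Selection 5: 3453 + 368 = 3821 → 3821 − 3691 = 130
Selection 6: 130 + 368 = 498
Selection 7: 498 + 368 = 866
Selection 8: 866 + 368 = 1234
Selection 9: 1234 + 368 = 1602
Selection 10: 1602 + 368 = 1970
Selection 11: 1970 + 368 = 2338
Selection 12: 2338 + 368 = 2706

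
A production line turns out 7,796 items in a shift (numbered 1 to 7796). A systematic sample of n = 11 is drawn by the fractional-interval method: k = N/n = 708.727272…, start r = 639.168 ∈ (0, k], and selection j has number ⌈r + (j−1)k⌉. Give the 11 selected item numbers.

640, 1348, 2057, 2766, 3475, 4183, 4892, 5601, 6309, 7018, 7727

j=1: r + 0k = 639.168 → ⌈·⌉ = 640
j=2: r + 1k = 1347.895272… → ⌈·⌉ = 1348
j=3: r + 2k = 2056.622545… → ⌈·⌉ = 2057
j=4: r + 3k = 2765.349818… → ⌈·⌉ = 2766
j=5: r + 4k = 3474.077090… → ⌈·⌉ = 3475
j=6: r + 5k = 4182.804363… → ⌈·⌉ = 4183
j=7: r + 6k = 4891.531636… → ⌈·⌉ = 4892
j=8: r + 7k = 5600.258909… → ⌈·⌉ = 5601
j=9: r + 8k = 6308.986181… → ⌈·⌉ = 6309
j=10: r + 9k = 7017.713454… → ⌈·⌉ = 7018
j=11: r + 10k = 7726.440727… → ⌈·⌉ = 7727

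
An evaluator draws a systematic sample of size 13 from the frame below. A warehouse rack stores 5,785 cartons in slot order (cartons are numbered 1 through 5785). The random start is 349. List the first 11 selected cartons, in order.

k = N/n = 5785/13 = 445
carton 1: 349
carton 2: 349 + 445 = 794
carton 3: 794 + 445 = 1239
carton 4: 1239 + 445 = 1684
carton 5: 1684 + 445 = 2129
carton 6: 2129 + 445 = 2574
carton 7: 2574 + 445 = 3019
carton 8: 3019 + 445 = 3464
carton 9: 3464 + 445 = 3909
carton 10: 3909 + 445 = 4354
carton 11: 4354 + 445 = 4799

349, 794, 1239, 1684, 2129, 2574, 3019, 3464, 3909, 4354, 4799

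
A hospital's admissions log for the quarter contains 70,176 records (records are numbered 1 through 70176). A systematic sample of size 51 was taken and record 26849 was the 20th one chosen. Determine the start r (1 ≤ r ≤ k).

705

k = 70176/51 = 1376
r = 26849 − (20−1)×1376 = 26849 − 26144 = 705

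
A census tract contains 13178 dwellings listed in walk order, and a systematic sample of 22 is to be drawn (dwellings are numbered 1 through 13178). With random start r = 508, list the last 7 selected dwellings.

9493, 10092, 10691, 11290, 11889, 12488, 13087

k = N/n = 13178/22 = 599
16th selection = 508 + 15×599 = 9493
17th: 9493 + 599 = 10092
18th: 10092 + 599 = 10691
19th: 10691 + 599 = 11290
20th: 11290 + 599 = 11889
21st: 11889 + 599 = 12488
22nd: 12488 + 599 = 13087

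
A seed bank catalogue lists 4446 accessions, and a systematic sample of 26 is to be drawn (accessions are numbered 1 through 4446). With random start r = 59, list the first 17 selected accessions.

59, 230, 401, 572, 743, 914, 1085, 1256, 1427, 1598, 1769, 1940, 2111, 2282, 2453, 2624, 2795

k = N/n = 4446/26 = 171
accession 1: 59
accession 2: 59 + 171 = 230
accession 3: 230 + 171 = 401
accession 4: 401 + 171 = 572
accession 5: 572 + 171 = 743
accession 6: 743 + 171 = 914
accession 7: 914 + 171 = 1085
accession 8: 1085 + 171 = 1256
accession 9: 1256 + 171 = 1427
accession 10: 1427 + 171 = 1598
accession 11: 1598 + 171 = 1769
accession 12: 1769 + 171 = 1940
accession 13: 1940 + 171 = 2111
accession 14: 2111 + 171 = 2282
accession 15: 2282 + 171 = 2453
accession 16: 2453 + 171 = 2624
accession 17: 2624 + 171 = 2795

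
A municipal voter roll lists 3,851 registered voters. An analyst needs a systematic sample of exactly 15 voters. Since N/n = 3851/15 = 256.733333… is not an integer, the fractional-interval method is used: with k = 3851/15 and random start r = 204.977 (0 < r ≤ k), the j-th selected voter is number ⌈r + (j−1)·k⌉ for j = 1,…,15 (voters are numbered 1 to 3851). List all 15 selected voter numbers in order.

205, 462, 719, 976, 1232, 1489, 1746, 2003, 2259, 2516, 2773, 3030, 3286, 3543, 3800

j=1: r + 0k = 204.977 → ⌈·⌉ = 205
j=2: r + 1k = 461.710333… → ⌈·⌉ = 462
j=3: r + 2k = 718.443666… → ⌈·⌉ = 719
j=4: r + 3k = 975.177 → ⌈·⌉ = 976
j=5: r + 4k = 1231.910333… → ⌈·⌉ = 1232
j=6: r + 5k = 1488.643666… → ⌈·⌉ = 1489
j=7: r + 6k = 1745.377 → ⌈·⌉ = 1746
j=8: r + 7k = 2002.110333… → ⌈·⌉ = 2003
j=9: r + 8k = 2258.843666… → ⌈·⌉ = 2259
j=10: r + 9k = 2515.577 → ⌈·⌉ = 2516
j=11: r + 10k = 2772.310333… → ⌈·⌉ = 2773
j=12: r + 11k = 3029.043666… → ⌈·⌉ = 3030
j=13: r + 12k = 3285.777 → ⌈·⌉ = 3286
j=14: r + 13k = 3542.510333… → ⌈·⌉ = 3543
j=15: r + 14k = 3799.243666… → ⌈·⌉ = 3800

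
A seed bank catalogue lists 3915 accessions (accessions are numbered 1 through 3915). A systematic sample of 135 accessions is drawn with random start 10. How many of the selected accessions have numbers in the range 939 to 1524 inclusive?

20

k = 3915/135 = 29
First selection ≥ 939: 10 + ⌈(939−10)/29⌉·29 = 10 + 33×29 = 967
Last selection ≤ 1524: 10 + ⌊(1524−10)/29⌋·29 = 10 + 52×29 = 1518
Count = 52 − 33 + 1 = 20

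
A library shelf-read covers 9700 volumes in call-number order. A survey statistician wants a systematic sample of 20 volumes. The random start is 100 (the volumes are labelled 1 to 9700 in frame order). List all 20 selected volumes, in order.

k = N/n = 9700/20 = 485
volume 1: 100
volume 2: 100 + 485 = 585
volume 3: 585 + 485 = 1070
volume 4: 1070 + 485 = 1555
volume 5: 1555 + 485 = 2040
volume 6: 2040 + 485 = 2525
volume 7: 2525 + 485 = 3010
volume 8: 3010 + 485 = 3495
volume 9: 3495 + 485 = 3980
volume 10: 3980 + 485 = 4465
volume 11: 4465 + 485 = 4950
volume 12: 4950 + 485 = 5435
volume 13: 5435 + 485 = 5920
volume 14: 5920 + 485 = 6405
volume 15: 6405 + 485 = 6890
volume 16: 6890 + 485 = 7375
volume 17: 7375 + 485 = 7860
volume 18: 7860 + 485 = 8345
volume 19: 8345 + 485 = 8830
volume 20: 8830 + 485 = 9315

100, 585, 1070, 1555, 2040, 2525, 3010, 3495, 3980, 4465, 4950, 5435, 5920, 6405, 6890, 7375, 7860, 8345, 8830, 9315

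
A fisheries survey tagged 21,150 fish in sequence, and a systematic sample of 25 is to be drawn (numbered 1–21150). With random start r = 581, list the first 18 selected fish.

k = N/n = 21150/25 = 846
fish 1: 581
fish 2: 581 + 846 = 1427
fish 3: 1427 + 846 = 2273
fish 4: 2273 + 846 = 3119
fish 5: 3119 + 846 = 3965
fish 6: 3965 + 846 = 4811
fish 7: 4811 + 846 = 5657
fish 8: 5657 + 846 = 6503
fish 9: 6503 + 846 = 7349
fish 10: 7349 + 846 = 8195
fish 11: 8195 + 846 = 9041
fish 12: 9041 + 846 = 9887
fish 13: 9887 + 846 = 10733
fish 14: 10733 + 846 = 11579
fish 15: 11579 + 846 = 12425
fish 16: 12425 + 846 = 13271
fish 17: 13271 + 846 = 14117
fish 18: 14117 + 846 = 14963

581, 1427, 2273, 3119, 3965, 4811, 5657, 6503, 7349, 8195, 9041, 9887, 10733, 11579, 12425, 13271, 14117, 14963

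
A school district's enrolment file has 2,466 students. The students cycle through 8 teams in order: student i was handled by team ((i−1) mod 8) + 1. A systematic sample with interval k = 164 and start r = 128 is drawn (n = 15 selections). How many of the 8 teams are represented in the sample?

Consecutive selections differ by k = 164, so their team numbers differ by 164 mod 8 = 4.
gcd(164, 8) = 4, so the sample visits 8/4 = 2 distinct residues mod 8.
Start 128 is team 8; the teams hit are 4, 8.

2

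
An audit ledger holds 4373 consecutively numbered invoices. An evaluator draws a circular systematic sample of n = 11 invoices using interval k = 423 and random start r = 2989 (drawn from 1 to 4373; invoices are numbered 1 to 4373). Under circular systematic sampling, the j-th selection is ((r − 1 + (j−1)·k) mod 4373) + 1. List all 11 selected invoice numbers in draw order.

2989, 3412, 3835, 4258, 308, 731, 1154, 1577, 2000, 2423, 2846

Selection 1: 2989
Selection 2: 2989 + 423 = 3412
Selection 3: 3412 + 423 = 3835
Selection 4: 3835 + 423 = 4258
Selection 5: 4258 + 423 = 4681 → 4681 − 4373 = 308
Selection 6: 308 + 423 = 731
Selection 7: 731 + 423 = 1154
Selection 8: 1154 + 423 = 1577
Selection 9: 1577 + 423 = 2000
Selection 10: 2000 + 423 = 2423
Selection 11: 2423 + 423 = 2846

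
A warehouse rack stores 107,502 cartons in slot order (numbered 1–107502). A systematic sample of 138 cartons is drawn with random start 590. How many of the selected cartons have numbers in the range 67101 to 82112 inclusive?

19

k = 107502/138 = 779
First selection ≥ 67101: 590 + ⌈(67101−590)/779⌉·779 = 590 + 86×779 = 67584
Last selection ≤ 82112: 590 + ⌊(82112−590)/779⌋·779 = 590 + 104×779 = 81606
Count = 104 − 86 + 1 = 19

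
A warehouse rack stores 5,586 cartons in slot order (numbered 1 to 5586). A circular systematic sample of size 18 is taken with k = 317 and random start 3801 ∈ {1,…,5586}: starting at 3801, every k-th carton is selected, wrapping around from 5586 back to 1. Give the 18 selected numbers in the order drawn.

Selection 1: 3801
Selection 2: 3801 + 317 = 4118
Selection 3: 4118 + 317 = 4435
Selection 4: 4435 + 317 = 4752
Selection 5: 4752 + 317 = 5069
Selection 6: 5069 + 317 = 5386
Selection 7: 5386 + 317 = 5703 → 5703 − 5586 = 117
Selection 8: 117 + 317 = 434
Selection 9: 434 + 317 = 751
Selection 10: 751 + 317 = 1068
Selection 11: 1068 + 317 = 1385
Selection 12: 1385 + 317 = 1702
Selection 13: 1702 + 317 = 2019
Selection 14: 2019 + 317 = 2336
Selection 15: 2336 + 317 = 2653
Selection 16: 2653 + 317 = 2970
Selection 17: 2970 + 317 = 3287
Selection 18: 3287 + 317 = 3604

3801, 4118, 4435, 4752, 5069, 5386, 117, 434, 751, 1068, 1385, 1702, 2019, 2336, 2653, 2970, 3287, 3604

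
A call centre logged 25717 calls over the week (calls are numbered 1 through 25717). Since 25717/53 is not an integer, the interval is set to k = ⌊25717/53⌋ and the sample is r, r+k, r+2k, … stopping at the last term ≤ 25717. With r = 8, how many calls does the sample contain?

54

k = ⌊25717/53⌋ = 485
Achieved size = ⌊(25717 − 8)/485⌋ + 1 = ⌊25709/485⌋ + 1 = 53 + 1 = 54
(last selection: 8 + 53×485 = 25713 ≤ 25717; next would be 26198 > 25717)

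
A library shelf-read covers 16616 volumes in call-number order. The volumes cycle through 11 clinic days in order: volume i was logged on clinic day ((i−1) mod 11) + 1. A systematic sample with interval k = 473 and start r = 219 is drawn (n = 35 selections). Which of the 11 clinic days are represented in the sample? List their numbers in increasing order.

Consecutive selections differ by k = 473, so their clinic day numbers differ by 473 mod 11 = 0.
gcd(473, 11) = 11, so the sample visits 11/11 = 1 distinct residues mod 11.
Start 219 is clinic day 10; the clinic days hit are 10.

10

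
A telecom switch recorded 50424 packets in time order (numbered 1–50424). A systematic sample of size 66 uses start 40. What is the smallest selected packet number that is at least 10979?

11500

k = 50424/66 = 764
Steps past start: ⌈(10979 − 40)/764⌉ = ⌈10939/764⌉ = 15
Selected packet: 40 + 15×764 = 11500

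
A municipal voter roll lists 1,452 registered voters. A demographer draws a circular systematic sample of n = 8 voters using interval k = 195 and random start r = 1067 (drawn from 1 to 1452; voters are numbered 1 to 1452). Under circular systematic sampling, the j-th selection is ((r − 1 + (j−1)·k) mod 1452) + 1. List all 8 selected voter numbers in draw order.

1067, 1262, 5, 200, 395, 590, 785, 980

Selection 1: 1067
Selection 2: 1067 + 195 = 1262
Selection 3: 1262 + 195 = 1457 → 1457 − 1452 = 5
Selection 4: 5 + 195 = 200
Selection 5: 200 + 195 = 395
Selection 6: 395 + 195 = 590
Selection 7: 590 + 195 = 785
Selection 8: 785 + 195 = 980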